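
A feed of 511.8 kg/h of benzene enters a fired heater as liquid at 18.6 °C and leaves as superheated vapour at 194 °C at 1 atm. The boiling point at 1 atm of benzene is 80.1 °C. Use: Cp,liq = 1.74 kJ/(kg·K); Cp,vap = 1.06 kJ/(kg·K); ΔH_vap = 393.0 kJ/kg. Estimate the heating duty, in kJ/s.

liquid 18.6→80.1 °C: 107.01 kJ/kg
vaporisation at 80.1 °C: 393 kJ/kg
vapour 80.1→194 °C: 120.73 kJ/kg
Δh = 107.01 + 393 + 120.73 = 620.74 kJ/kg
Q = ṁ·Δh = 511.8 kg/h × 620.74 kJ/kg = 317700 kJ/h
|Q| = 88.249 kW

Q = 88.2 kJ/s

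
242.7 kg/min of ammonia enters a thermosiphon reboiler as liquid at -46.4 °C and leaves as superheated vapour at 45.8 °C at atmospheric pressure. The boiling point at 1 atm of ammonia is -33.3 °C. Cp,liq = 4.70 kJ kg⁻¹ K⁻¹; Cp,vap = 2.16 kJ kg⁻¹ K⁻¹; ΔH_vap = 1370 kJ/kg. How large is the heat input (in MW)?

liquid -46.4→-33.3 °C: 61.57 kJ/kg
vaporisation at -33.3 °C: 1370 kJ/kg
vapour -33.3→45.8 °C: 170.86 kJ/kg
Δh = 61.57 + 1370 + 170.86 = 1602.4 kJ/kg
Q = ṁ·Δh = 242.7 kg/min × 1602.4 kJ/kg = 388910 kJ/min
|Q| = 6481.8 kW = 6.4818 MW

Q = 6.48 MW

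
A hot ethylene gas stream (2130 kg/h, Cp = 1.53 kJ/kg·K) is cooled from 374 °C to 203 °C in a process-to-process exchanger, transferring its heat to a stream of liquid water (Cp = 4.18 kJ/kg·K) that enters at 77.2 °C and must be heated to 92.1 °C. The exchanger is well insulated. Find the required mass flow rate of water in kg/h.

Heat released by hot stream: Q = 2130 × 1.53 × (374 − 203) = 557270 kJ/h
Energy balance on cold side (adiabatic exchanger): Q = ṁ_c·Cp_c·(T_c,out − T_c,in)
ṁ_c = 557270 / [4.18 × (92.1 − 77.2)] = 8947.6 kg/h

ṁ_c = 8950 kg/h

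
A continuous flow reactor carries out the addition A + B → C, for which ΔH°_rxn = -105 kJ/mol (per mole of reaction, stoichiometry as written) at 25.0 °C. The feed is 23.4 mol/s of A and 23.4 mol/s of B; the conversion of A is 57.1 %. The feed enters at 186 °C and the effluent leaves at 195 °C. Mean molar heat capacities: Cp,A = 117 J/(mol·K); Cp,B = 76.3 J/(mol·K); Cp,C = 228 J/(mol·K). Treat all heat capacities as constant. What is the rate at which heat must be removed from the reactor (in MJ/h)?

Extent of reaction ξ = 0.571 × 23.4 = 13.361 mol/s
Reaction term: ξ·ΔH°_rxn = 13.361 × -105 = -1402.9 kJ/s
Sensible, feed 186→25 °C: -728.24 kJ/s
Outlet flows (mol/s): A 10.039, B 10.039, C 13.361
Sensible, products 25→195 °C: 847.77 kJ/s
Q = ΔH = -1283.4 kJ/s = -1283.4 kW
Heat removed = 4620.3 MJ/h

Q_out = 4620 MJ/h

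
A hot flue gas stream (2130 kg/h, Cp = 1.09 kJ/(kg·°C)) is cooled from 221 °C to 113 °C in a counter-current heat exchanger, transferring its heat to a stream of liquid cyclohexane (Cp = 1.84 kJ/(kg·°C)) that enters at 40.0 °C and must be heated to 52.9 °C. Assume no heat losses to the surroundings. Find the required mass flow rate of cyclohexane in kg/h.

Heat released by hot stream: Q = 2130 × 1.09 × (221 − 113) = 250740 kJ/h
Energy balance on cold side (adiabatic exchanger): Q = ṁ_c·Cp_c·(T_c,out − T_c,in)
ṁ_c = 250740 / [1.84 × (52.9 − 40.0)] = 10564 kg/h

ṁ_c = 10600 kg/h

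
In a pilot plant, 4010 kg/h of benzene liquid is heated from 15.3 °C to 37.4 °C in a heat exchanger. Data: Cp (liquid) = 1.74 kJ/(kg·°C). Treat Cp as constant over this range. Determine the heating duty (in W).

Q = 42800 W

Q = ṁ·Cp·ΔT = 4010 × 1.74 × (37.4 − 15.3) = 154200 kJ/h
Converting: 154200 / 3600 s = 42.833 kW
Heating duty = 42833 W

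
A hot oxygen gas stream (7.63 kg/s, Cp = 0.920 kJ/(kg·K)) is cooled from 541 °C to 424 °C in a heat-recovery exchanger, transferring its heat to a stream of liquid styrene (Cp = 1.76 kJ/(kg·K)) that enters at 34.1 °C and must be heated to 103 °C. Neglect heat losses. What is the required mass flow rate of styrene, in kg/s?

ṁ_c = 6.77 kg/s

Heat released by hot stream: Q = 7.63 × 0.920 × (541 − 424) = 821.29 kJ/s
Energy balance on cold side (adiabatic exchanger): Q = ṁ_c·Cp_c·(T_c,out − T_c,in)
ṁ_c = 821.29 / [1.76 × (103 − 34.1)] = 6.7728 kg/s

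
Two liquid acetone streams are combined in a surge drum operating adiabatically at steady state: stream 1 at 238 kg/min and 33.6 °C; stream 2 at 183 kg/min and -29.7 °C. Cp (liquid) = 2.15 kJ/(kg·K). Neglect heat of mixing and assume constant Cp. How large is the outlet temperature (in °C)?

Adiabatic, steady state ⇒ Σ ṁᵢCp,ᵢ(T_out − Tᵢ) = 0
Σ ṁᵢCp,ᵢTᵢ = 238×2.15×33.6 + 183×2.15×-29.7 = 5507.7
Σ ṁᵢCp,ᵢ = 238×2.15 + 183×2.15 = 905.15
T_out = 5507.7 / 905.15 = 6.0848 °C

T_out = 6.08 °C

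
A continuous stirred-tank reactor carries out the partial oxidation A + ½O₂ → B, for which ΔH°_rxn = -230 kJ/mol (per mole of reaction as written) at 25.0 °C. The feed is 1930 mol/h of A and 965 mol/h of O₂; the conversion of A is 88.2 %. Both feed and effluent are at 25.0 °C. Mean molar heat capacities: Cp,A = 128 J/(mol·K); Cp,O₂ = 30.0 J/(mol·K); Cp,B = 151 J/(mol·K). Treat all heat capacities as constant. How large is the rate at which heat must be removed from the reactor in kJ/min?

Extent of reaction ξ = 0.882 × 1930 = 1702.3 mol/h
Reaction term: ξ·ΔH°_rxn = 1702.3 × -230 = -391520 kJ/h
Q = ΔH = -391520 kJ/h = -108.76 kW
Heat removed = 6525.3 kJ/min

Q_out = 6530 kJ/min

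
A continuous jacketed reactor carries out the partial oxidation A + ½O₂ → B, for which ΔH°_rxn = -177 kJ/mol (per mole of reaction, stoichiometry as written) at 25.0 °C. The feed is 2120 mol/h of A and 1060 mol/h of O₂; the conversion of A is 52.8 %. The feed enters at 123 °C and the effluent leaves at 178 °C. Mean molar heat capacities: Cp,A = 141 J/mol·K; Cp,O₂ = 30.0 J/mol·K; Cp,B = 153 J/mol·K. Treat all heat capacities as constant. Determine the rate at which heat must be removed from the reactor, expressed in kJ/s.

Q_out = 50.1 kJ/s

Extent of reaction ξ = 0.528 × 2120 = 1119.4 mol/h
Reaction term: ξ·ΔH°_rxn = 1119.4 × -177 = -198130 kJ/h
Sensible, feed 123→25 °C: -32411 kJ/h
Outlet flows (mol/h): A 1000.6, O₂ 500.32, B 1119.4
Sensible, products 25→178 °C: 50086 kJ/h
Q = ΔH = -180450 kJ/h = -50.125 kW
Heat removed = 50.125 kJ/s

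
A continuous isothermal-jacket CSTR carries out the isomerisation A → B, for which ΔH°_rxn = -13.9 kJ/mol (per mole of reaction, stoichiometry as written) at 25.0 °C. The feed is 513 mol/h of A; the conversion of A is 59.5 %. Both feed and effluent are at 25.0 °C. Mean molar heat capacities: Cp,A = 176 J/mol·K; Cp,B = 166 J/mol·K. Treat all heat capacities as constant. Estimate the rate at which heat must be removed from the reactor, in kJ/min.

Q_out = 70.7 kJ/min

Extent of reaction ξ = 0.595 × 513 = 305.24 mol/h
Reaction term: ξ·ΔH°_rxn = 305.24 × -13.9 = -4242.8 kJ/h
Q = ΔH = -4242.8 kJ/h = -1.1785 kW
Heat removed = 70.713 kJ/min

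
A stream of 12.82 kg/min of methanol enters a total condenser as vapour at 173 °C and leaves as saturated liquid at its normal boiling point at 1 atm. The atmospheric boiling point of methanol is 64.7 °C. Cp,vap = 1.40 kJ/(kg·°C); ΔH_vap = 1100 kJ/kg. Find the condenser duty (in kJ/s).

vapour 173→64.7 °C: -151.62 kJ/kg
condensation at 64.7 °C: -1100 kJ/kg
Δh = -151.62 + -1100 = -1251.6 kJ/kg
Q = ṁ·Δh = 12.82 kg/min × -1251.6 kJ/kg = -16046 kJ/min
|Q| = 267.43 kW

Q_c = 267 kJ/s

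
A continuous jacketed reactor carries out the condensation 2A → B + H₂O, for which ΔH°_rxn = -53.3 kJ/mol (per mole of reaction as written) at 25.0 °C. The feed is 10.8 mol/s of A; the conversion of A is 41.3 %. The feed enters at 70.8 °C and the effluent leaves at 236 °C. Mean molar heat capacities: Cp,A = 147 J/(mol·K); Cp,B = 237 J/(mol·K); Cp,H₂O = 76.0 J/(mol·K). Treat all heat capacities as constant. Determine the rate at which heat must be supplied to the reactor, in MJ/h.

Extent of reaction ξ = 0.413 × 10.8 / 2 = 2.2302 mol/s
Reaction term: ξ·ΔH°_rxn = 2.2302 × -53.3 = -118.87 kJ/s
Sensible, feed 70.8→25 °C: -72.712 kJ/s
Outlet flows (mol/s): A 6.3396, B 2.2302, H₂O 2.2302
Sensible, products 25→236 °C: 343.92 kJ/s
Q = ΔH = 152.34 kJ/s = 152.34 kW
Heat supplied = 548.43 MJ/h

Q_in = 548 MJ/h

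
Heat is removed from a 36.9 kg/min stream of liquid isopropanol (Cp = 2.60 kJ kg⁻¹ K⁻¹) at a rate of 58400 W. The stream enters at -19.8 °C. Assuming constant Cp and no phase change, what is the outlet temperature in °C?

T_out = -56.3 °C

Q = 58400 W = 3504 kJ/min
ΔT = Q/(ṁ·Cp) = 3504/(36.9×2.60) = 36.523 K
T_out = -19.8 − 36.523 = -56.323 °C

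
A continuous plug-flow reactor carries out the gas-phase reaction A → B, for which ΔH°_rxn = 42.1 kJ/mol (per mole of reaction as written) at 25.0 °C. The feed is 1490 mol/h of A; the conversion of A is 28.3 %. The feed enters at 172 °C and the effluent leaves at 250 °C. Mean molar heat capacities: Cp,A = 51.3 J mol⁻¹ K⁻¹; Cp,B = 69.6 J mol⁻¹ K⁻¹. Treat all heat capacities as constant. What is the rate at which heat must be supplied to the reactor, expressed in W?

Extent of reaction ξ = 0.283 × 1490 = 421.67 mol/h
Reaction term: ξ·ΔH°_rxn = 421.67 × 42.1 = 17752 kJ/h
Sensible, feed 172→25 °C: -11236 kJ/h
Outlet flows (mol/h): A 1068.3, B 421.67
Sensible, products 25→250 °C: 18935 kJ/h
Q = ΔH = 25451 kJ/h = 7.0696 kW
Heat supplied = 7069.6 W

Q_in = 7070 W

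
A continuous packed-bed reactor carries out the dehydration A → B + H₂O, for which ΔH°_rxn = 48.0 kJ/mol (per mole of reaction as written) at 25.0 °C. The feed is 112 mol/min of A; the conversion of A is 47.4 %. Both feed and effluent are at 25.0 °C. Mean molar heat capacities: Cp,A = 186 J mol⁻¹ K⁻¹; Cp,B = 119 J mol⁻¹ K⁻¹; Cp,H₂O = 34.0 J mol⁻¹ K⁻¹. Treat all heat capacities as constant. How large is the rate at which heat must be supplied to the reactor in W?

Q_in = 42500 W

Extent of reaction ξ = 0.474 × 112 = 53.088 mol/min
Reaction term: ξ·ΔH°_rxn = 53.088 × 48.0 = 2548.2 kJ/min
Q = ΔH = 2548.2 kJ/min = 42.47 kW
Heat supplied = 42470 W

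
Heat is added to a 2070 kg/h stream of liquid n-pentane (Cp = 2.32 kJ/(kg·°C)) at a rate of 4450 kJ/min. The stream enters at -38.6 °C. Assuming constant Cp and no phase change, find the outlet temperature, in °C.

Q = 4450 kJ/min = 267000 kJ/h
ΔT = Q/(ṁ·Cp) = 267000/(2070×2.32) = 55.597 K
T_out = -38.6 + 55.597 = 16.997 °C

T_out = 17.0 °C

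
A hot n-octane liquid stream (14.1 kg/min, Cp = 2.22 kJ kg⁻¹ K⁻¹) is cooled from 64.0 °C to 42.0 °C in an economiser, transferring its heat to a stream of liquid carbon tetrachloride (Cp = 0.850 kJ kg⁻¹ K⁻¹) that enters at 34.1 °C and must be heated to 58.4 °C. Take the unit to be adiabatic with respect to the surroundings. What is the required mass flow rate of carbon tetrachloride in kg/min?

Heat released by hot stream: Q = 14.1 × 2.22 × (64.0 − 42.0) = 688.64 kJ/min
Energy balance on cold side (adiabatic exchanger): Q = ṁ_c·Cp_c·(T_c,out − T_c,in)
ṁ_c = 688.64 / [0.850 × (58.4 − 34.1)] = 33.34 kg/min

ṁ_c = 33.3 kg/min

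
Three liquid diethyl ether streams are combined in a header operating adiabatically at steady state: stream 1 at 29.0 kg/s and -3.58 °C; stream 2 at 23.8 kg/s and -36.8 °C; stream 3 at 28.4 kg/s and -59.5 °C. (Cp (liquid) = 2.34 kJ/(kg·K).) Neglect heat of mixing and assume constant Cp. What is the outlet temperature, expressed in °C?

Energy balance with Q = 0: Σ ṁᵢCp,ᵢ(T_out − Tᵢ) = 0
Σ ṁᵢCp,ᵢTᵢ = 29.0×2.34×-3.58 + 23.8×2.34×-36.8 + 28.4×2.34×-59.5 = -6246.5
Σ ṁᵢCp,ᵢ = 29.0×2.34 + 23.8×2.34 + 28.4×2.34 = 190.01
T_out = -6246.5 / 190.01 = -32.875 °C

T_out = -32.9 °C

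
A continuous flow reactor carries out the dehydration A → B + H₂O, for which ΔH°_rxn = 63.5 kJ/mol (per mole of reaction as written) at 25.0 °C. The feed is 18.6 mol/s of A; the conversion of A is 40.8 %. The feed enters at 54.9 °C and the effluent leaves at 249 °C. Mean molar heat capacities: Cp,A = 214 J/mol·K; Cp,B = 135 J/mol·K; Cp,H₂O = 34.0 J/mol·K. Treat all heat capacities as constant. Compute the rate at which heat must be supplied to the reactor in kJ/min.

Q_in = 70700 kJ/min

Extent of reaction ξ = 0.408 × 18.6 = 7.5888 mol/s
Reaction term: ξ·ΔH°_rxn = 7.5888 × 63.5 = 481.89 kJ/s
Sensible, feed 54.9→25 °C: -119.01 kJ/s
Outlet flows (mol/s): A 11.011, B 7.5888, H₂O 7.5888
Sensible, products 25→249 °C: 815.11 kJ/s
Q = ΔH = 1178 kJ/s = 1178 kW
Heat supplied = 70679 kJ/min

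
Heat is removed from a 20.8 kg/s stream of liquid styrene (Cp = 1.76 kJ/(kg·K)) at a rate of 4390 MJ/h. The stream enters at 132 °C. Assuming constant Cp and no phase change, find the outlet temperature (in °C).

Q = 4390 MJ/h = 1219.4 kJ/s
ΔT = Q/(ṁ·Cp) = 1219.4/(20.8×1.76) = 33.311 K
T_out = 132 − 33.311 = 98.689 °C

T_out = 98.7 °C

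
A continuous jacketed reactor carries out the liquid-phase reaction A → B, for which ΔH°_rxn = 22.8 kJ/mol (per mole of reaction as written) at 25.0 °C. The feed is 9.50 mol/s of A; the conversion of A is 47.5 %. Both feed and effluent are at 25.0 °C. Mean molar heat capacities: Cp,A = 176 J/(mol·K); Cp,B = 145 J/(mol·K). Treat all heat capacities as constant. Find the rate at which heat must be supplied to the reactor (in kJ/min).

Q_in = 6170 kJ/min

Extent of reaction ξ = 0.475 × 9.50 = 4.5125 mol/s
Reaction term: ξ·ΔH°_rxn = 4.5125 × 22.8 = 102.89 kJ/s
Q = ΔH = 102.89 kJ/s = 102.89 kW
Heat supplied = 6173.1 kJ/min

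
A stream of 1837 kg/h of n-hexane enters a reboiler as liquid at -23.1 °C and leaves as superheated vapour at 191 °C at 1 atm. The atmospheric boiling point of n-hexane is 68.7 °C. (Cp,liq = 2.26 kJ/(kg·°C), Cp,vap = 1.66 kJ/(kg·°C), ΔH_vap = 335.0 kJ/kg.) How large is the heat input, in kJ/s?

Q = 380 kJ/s

liquid -23.1→68.7 °C: 207.47 kJ/kg
vaporisation at 68.7 °C: 335 kJ/kg
vapour 68.7→191 °C: 203.02 kJ/kg
Δh = 207.47 + 335 + 203.02 = 745.49 kJ/kg
Q = ṁ·Δh = 1837 kg/h × 745.49 kJ/kg = 1.3695e+06 kJ/h
|Q| = 380.4 kW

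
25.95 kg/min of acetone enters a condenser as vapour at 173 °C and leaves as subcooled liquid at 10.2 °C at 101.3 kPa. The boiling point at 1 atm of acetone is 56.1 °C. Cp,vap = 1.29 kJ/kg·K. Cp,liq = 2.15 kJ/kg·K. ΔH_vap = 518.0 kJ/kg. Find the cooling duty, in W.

Q_c = 332000 W

vapour 173→56.1 °C: -150.8 kJ/kg
condensation at 56.1 °C: -518 kJ/kg
liquid 56.1→10.2 °C: -98.685 kJ/kg
Δh = -150.8 + -518 + -98.685 = -767.49 kJ/kg
Q = ṁ·Δh = 25.95 kg/min × -767.49 kJ/kg = -19916 kJ/min
|Q| = 331.94 kW = 331940 W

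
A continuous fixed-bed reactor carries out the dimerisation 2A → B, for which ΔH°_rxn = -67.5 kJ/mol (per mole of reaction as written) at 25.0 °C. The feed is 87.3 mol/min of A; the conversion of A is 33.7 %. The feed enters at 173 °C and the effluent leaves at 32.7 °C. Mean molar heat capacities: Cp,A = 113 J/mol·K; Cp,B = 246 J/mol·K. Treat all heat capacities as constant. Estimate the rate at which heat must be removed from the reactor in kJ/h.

Extent of reaction ξ = 0.337 × 87.3 / 2 = 14.71 mol/min
Reaction term: ξ·ΔH°_rxn = 14.71 × -67.5 = -992.93 kJ/min
Sensible, feed 173→25 °C: -1460 kJ/min
Outlet flows (mol/min): A 57.88, B 14.71
Sensible, products 25→32.7 °C: 78.225 kJ/min
Q = ΔH = -2374.7 kJ/min = -39.578 kW
Heat removed = 142480 kJ/h

Q_out = 142000 kJ/h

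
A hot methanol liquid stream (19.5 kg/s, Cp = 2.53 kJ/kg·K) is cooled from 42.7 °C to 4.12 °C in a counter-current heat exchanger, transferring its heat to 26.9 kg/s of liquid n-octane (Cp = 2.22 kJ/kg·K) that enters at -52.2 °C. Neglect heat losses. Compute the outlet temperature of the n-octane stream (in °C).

T_c,out = -20.3 °C

Heat released by hot stream: Q = 19.5 × 2.53 × (42.7 − 4.12) = 1903.3 kJ/s
Energy balance on cold side (adiabatic exchanger): Q = ṁ_c·Cp_c·(T_c,out − T_c,in)
T_c,out = -52.2 + 1903.3/(26.9 × 2.22) = -20.328 °C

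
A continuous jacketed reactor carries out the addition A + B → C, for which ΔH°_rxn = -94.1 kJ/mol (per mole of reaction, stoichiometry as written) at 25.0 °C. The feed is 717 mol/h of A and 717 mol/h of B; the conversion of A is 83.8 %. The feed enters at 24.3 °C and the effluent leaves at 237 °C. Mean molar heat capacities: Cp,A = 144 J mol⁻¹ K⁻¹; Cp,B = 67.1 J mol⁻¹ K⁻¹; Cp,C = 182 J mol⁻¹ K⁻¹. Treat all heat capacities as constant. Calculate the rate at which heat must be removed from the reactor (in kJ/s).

Extent of reaction ξ = 0.838 × 717 = 600.85 mol/h
Reaction term: ξ·ΔH°_rxn = 600.85 × -94.1 = -56540 kJ/h
Sensible, feed 24.3→25 °C: 105.95 kJ/h
Outlet flows (mol/h): A 116.15, B 116.15, C 600.85
Sensible, products 25→237 °C: 28381 kJ/h
Q = ΔH = -28052 kJ/h = -7.7923 kW
Heat removed = 7.7923 kJ/s

Q_out = 7.79 kJ/s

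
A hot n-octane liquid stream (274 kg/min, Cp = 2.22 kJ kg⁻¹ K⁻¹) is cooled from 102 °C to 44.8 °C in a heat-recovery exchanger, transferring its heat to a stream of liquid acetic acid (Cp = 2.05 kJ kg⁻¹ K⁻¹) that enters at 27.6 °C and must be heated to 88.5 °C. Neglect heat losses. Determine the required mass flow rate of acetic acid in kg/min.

ṁ_c = 279 kg/min

Heat released by hot stream: Q = 274 × 2.22 × (102 − 44.8) = 34794 kJ/min
Energy balance on cold side (adiabatic exchanger): Q = ṁ_c·Cp_c·(T_c,out − T_c,in)
ṁ_c = 34794 / [2.05 × (88.5 − 27.6)] = 278.69 kg/min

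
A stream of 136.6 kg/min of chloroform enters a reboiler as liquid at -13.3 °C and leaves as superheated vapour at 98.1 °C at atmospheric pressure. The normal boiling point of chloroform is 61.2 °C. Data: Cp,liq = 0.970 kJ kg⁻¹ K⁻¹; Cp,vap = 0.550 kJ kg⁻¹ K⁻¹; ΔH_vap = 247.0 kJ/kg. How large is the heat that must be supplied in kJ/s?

Q = 773 kJ/s

liquid -13.3→61.2 °C: 72.265 kJ/kg
vaporisation at 61.2 °C: 247 kJ/kg
vapour 61.2→98.1 °C: 20.295 kJ/kg
Δh = 72.265 + 247 + 20.295 = 339.56 kJ/kg
Q = ṁ·Δh = 136.6 kg/min × 339.56 kJ/kg = 46384 kJ/min
|Q| = 773.06 kW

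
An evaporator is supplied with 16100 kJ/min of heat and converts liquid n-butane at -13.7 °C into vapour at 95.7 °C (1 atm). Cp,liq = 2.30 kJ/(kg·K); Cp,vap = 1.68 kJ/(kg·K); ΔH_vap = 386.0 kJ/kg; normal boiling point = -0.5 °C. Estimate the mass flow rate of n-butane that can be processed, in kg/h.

ṁ = 1670 kg/h

Δh = 2.30×(-0.5−-13.7) + 386.0 + 1.68×(95.7−-0.5) = 577.98 kJ/kg
Q = 16100 kJ/min = 268.33 kJ/s = 966000 kJ/h
ṁ = Q/Δh = 966000 / 577.98 = 1671.3 kg/h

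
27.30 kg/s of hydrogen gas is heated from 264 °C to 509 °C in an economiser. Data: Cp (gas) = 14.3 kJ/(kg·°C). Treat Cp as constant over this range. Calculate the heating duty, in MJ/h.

Q = ṁ·Cp·ΔT = 27.30 × 14.3 × (509 − 264) = 95646 kJ/s
Heating duty = 344320 MJ/h

Q = 344000 MJ/h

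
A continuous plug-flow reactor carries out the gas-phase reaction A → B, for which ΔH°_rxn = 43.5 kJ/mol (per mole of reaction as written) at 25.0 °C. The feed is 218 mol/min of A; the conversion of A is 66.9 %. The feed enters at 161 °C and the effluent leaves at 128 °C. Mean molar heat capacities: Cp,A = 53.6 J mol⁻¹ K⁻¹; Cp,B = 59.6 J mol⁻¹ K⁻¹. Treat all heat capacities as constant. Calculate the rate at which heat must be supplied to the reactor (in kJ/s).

Q_in = 101 kJ/s

Extent of reaction ξ = 0.669 × 218 = 145.84 mol/min
Reaction term: ξ·ΔH°_rxn = 145.84 × 43.5 = 6344.1 kJ/min
Sensible, feed 161→25 °C: -1589.1 kJ/min
Outlet flows (mol/min): A 72.158, B 145.84
Sensible, products 25→128 °C: 1293.7 kJ/min
Q = ΔH = 6048.7 kJ/min = 100.81 kW
Heat supplied = 100.81 kJ/s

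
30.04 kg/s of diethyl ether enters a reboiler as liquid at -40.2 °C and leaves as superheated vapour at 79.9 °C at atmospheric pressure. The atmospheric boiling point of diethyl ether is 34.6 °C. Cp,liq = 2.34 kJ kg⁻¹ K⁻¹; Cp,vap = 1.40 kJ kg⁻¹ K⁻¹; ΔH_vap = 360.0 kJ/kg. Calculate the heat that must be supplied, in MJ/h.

liquid -40.2→34.6 °C: 175.03 kJ/kg
vaporisation at 34.6 °C: 360 kJ/kg
vapour 34.6→79.9 °C: 63.42 kJ/kg
Δh = 175.03 + 360 + 63.42 = 598.45 kJ/kg
Q = ṁ·Δh = 30.04 kg/s × 598.45 kJ/kg = 17977 kJ/s
|Q| = 17977 kW = 64719 MJ/h

Q = 64700 MJ/h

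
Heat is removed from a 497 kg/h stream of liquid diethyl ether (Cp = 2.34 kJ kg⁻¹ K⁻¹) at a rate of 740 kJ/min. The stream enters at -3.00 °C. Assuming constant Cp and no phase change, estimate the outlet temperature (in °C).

T_out = -41.2 °C

Q = 740 kJ/min = 44400 kJ/h
ΔT = Q/(ṁ·Cp) = 44400/(497×2.34) = 38.178 K
T_out = -3.00 − 38.178 = -41.178 °C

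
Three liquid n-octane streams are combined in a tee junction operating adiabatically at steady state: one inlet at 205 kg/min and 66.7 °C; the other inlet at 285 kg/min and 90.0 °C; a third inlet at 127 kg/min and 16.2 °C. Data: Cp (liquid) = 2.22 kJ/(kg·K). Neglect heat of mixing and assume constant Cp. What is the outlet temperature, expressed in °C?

T_out = 67.1 °C

Adiabatic, steady state ⇒ Σ ṁᵢCp,ᵢ(T_out − Tᵢ) = 0
T_out = Σ ṁᵢCp,ᵢTᵢ / Σ ṁᵢCp,ᵢ
      = 91866 / 1369.7 = 67.068 °C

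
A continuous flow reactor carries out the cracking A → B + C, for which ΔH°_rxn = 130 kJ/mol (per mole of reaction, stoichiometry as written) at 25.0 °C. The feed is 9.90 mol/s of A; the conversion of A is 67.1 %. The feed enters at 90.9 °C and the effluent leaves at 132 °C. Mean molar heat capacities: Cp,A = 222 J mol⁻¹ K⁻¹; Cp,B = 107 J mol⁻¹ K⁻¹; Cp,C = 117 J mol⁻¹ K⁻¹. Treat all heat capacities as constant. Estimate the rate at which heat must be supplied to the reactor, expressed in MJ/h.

Extent of reaction ξ = 0.671 × 9.90 = 6.6429 mol/s
Reaction term: ξ·ΔH°_rxn = 6.6429 × 130 = 863.58 kJ/s
Sensible, feed 90.9→25 °C: -144.84 kJ/s
Outlet flows (mol/s): A 3.2571, B 6.6429, C 6.6429
Sensible, products 25→132 °C: 236.59 kJ/s
Q = ΔH = 955.33 kJ/s = 955.33 kW
Heat supplied = 3439.2 MJ/h

Q_in = 3440 MJ/h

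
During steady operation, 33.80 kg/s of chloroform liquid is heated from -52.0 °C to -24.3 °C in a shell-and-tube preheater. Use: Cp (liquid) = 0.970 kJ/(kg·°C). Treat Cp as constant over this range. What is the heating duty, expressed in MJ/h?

Q = ṁ·Cp·ΔT = 33.80 × 0.970 × (-24.3 − -52.0) = 908.17 kJ/s
Heating duty = 3269.4 MJ/h

Q = 3270 MJ/h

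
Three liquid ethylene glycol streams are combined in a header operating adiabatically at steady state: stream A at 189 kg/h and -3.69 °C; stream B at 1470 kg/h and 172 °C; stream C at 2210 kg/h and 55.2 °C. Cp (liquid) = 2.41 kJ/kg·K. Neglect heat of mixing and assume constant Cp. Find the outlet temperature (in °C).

T_out = 96.7 °C

Adiabatic, steady state ⇒ Σ ṁᵢCp,ᵢ(T_out − Tᵢ) = 0
Σ ṁᵢCp,ᵢTᵢ = 189×2.41×-3.69 + 1470×2.41×172 + 2210×2.41×55.2 = 901660
Σ ṁᵢCp,ᵢ = 189×2.41 + 1470×2.41 + 2210×2.41 = 9324.3
T_out = 901660 / 9324.3 = 96.701 °C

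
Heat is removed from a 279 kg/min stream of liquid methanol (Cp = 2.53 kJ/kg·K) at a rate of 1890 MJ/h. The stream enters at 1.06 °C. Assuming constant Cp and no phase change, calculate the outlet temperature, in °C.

Q = 1890 MJ/h = 31500 kJ/min
ΔT = Q/(ṁ·Cp) = 31500/(279×2.53) = 44.626 K
T_out = 1.06 − 44.626 = -43.566 °C

T_out = -43.6 °C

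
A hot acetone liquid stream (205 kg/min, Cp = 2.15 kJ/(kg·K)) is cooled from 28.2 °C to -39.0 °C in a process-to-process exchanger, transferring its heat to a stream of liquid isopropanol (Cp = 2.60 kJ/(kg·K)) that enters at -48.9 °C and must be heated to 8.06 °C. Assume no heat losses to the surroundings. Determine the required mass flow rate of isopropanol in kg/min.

Heat released by hot stream: Q = 205 × 2.15 × (28.2 − -39.0) = 29618 kJ/min
Energy balance on cold side (adiabatic exchanger): Q = ṁ_c·Cp_c·(T_c,out − T_c,in)
ṁ_c = 29618 / [2.60 × (8.06 − -48.9)] = 199.99 kg/min

ṁ_c = 200 kg/min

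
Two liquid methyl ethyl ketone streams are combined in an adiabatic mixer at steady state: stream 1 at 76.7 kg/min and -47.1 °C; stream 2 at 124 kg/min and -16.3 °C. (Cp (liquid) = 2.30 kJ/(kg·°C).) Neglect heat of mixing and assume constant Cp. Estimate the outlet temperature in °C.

No heat crosses the boundary, so H_out = H_in.
Σ ṁᵢCp,ᵢTᵢ = 76.7×2.30×-47.1 + 124×2.30×-16.3 = -12958
Σ ṁᵢCp,ᵢ = 76.7×2.30 + 124×2.30 = 461.61
T_out = -12958 / 461.61 = -28.071 °C

T_out = -28.1 °C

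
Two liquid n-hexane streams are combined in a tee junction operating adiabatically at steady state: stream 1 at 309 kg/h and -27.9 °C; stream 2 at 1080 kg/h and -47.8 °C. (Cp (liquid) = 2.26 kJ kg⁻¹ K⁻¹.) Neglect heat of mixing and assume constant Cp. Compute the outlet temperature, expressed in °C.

T_out = -43.4 °C

No heat crosses the boundary, so H_out = H_in.
Σ ṁᵢCp,ᵢTᵢ = 309×2.26×-27.9 + 1080×2.26×-47.8 = -136150
Σ ṁᵢCp,ᵢ = 309×2.26 + 1080×2.26 = 3139.1
T_out = -136150 / 3139.1 = -43.373 °C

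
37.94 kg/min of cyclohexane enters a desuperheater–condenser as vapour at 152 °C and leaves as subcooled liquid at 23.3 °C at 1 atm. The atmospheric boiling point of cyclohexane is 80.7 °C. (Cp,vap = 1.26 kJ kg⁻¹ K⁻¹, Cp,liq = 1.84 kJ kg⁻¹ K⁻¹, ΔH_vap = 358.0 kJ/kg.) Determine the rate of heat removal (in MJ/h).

Q_c = 1260 MJ/h

vapour 152→80.7 °C: -89.838 kJ/kg
condensation at 80.7 °C: -358 kJ/kg
liquid 80.7→23.3 °C: -105.62 kJ/kg
Δh = -89.838 + -358 + -105.62 = -553.45 kJ/kg
Q = ṁ·Δh = 37.94 kg/min × -553.45 kJ/kg = -20998 kJ/min
|Q| = 349.97 kW = 1259.9 MJ/h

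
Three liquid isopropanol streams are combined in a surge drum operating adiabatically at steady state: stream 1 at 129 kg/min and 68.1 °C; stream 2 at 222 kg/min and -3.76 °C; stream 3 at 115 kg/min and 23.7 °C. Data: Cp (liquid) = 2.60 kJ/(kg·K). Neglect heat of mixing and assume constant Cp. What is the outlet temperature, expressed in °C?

T_out = 22.9 °C

Energy balance with Q = 0: Σ ṁᵢCp,ᵢ(T_out − Tᵢ) = 0
Σ ṁᵢCp,ᵢTᵢ = 129×2.60×68.1 + 222×2.60×-3.76 + 115×2.60×23.7 = 27757
Σ ṁᵢCp,ᵢ = 129×2.60 + 222×2.60 + 115×2.60 = 1211.6
T_out = 27757 / 1211.6 = 22.909 °C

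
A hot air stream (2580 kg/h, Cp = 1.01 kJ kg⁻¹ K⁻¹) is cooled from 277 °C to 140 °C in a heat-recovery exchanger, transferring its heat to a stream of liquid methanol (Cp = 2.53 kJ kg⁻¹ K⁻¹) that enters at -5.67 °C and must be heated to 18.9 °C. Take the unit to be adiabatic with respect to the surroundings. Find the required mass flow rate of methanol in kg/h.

Heat released by hot stream: Q = 2580 × 1.01 × (277 − 140) = 356990 kJ/h
Energy balance on cold side (adiabatic exchanger): Q = ṁ_c·Cp_c·(T_c,out − T_c,in)
ṁ_c = 356990 / [2.53 × (18.9 − -5.67)] = 5743 kg/h

ṁ_c = 5740 kg/h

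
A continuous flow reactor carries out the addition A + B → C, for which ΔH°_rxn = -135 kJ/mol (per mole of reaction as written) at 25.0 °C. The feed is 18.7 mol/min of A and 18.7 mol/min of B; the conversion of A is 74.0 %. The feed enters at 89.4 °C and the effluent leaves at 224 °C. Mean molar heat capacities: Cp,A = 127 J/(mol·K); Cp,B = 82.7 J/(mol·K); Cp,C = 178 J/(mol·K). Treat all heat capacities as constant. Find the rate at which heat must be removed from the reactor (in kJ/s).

Q_out = 23.8 kJ/s

Extent of reaction ξ = 0.740 × 18.7 = 13.838 mol/min
Reaction term: ξ·ΔH°_rxn = 13.838 × -135 = -1868.1 kJ/min
Sensible, feed 89.4→25 °C: -252.54 kJ/min
Outlet flows (mol/min): A 4.862, B 4.862, C 13.838
Sensible, products 25→224 °C: 693.06 kJ/min
Q = ΔH = -1427.6 kJ/min = -23.793 kW
Heat removed = 23.793 kJ/s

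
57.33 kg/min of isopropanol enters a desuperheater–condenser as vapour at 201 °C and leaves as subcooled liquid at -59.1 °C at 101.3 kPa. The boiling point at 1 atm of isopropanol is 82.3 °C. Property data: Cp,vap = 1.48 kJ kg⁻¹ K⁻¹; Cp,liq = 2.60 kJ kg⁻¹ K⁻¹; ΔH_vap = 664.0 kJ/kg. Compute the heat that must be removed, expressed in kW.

Q_c = 1150 kW

vapour 201→82.3 °C: -175.68 kJ/kg
condensation at 82.3 °C: -664 kJ/kg
liquid 82.3→-59.1 °C: -367.64 kJ/kg
Δh = -175.68 + -664 + -367.64 = -1207.3 kJ/kg
Q = ṁ·Δh = 57.33 kg/min × -1207.3 kJ/kg = -69215 kJ/min
|Q| = 1153.6 kW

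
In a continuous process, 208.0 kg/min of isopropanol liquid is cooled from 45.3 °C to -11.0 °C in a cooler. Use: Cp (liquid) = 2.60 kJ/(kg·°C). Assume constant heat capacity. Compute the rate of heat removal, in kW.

Q_c = 507 kW

Q = ṁ·Cp·ΔT = 208.0 × 2.60 × (-11.0 − 45.3) = -30447 kJ/min
Converting: 30447 / 60 s = 507.45 kW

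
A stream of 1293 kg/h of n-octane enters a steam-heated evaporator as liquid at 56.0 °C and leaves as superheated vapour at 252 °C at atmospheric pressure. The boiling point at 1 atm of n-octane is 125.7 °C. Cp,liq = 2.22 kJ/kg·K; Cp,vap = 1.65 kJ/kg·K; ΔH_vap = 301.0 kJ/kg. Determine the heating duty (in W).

Q = 239000 W

liquid 56.0→125.7 °C: 154.73 kJ/kg
vaporisation at 125.7 °C: 301 kJ/kg
vapour 125.7→252 °C: 208.39 kJ/kg
Δh = 154.73 + 301 + 208.39 = 664.13 kJ/kg
Q = ṁ·Δh = 1293 kg/h × 664.13 kJ/kg = 858720 kJ/h
|Q| = 238.53 kW = 238530 W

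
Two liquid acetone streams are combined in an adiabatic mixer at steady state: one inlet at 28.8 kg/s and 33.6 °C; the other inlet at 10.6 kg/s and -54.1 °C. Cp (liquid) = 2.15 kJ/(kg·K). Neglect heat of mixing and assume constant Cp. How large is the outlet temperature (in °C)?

Adiabatic, steady state ⇒ Σ ṁᵢCp,ᵢ(T_out − Tᵢ) = 0
Σ ṁᵢCp,ᵢTᵢ = 28.8×2.15×33.6 + 10.6×2.15×-54.1 = 847.57
Σ ṁᵢCp,ᵢ = 28.8×2.15 + 10.6×2.15 = 84.71
T_out = 847.57 / 84.71 = 10.006 °C

T_out = 10.0 °C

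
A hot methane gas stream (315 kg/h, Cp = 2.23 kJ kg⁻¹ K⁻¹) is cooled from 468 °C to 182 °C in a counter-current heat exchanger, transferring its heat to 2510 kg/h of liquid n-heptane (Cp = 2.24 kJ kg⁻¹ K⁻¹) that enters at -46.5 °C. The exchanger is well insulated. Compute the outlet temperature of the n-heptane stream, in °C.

Heat released by hot stream: Q = 315 × 2.23 × (468 − 182) = 200900 kJ/h
Energy balance on cold side (adiabatic exchanger): Q = ṁ_c·Cp_c·(T_c,out − T_c,in)
T_c,out = -46.5 + 200900/(2510 × 2.24) = -10.768 °C

T_c,out = -10.8 °C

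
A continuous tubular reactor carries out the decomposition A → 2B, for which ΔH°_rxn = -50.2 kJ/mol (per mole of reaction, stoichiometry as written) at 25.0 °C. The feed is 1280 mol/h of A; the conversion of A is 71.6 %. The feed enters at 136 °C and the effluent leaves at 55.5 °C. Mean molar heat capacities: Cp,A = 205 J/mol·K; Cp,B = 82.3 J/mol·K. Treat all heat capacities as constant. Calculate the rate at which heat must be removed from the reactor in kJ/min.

Extent of reaction ξ = 0.716 × 1280 = 916.48 mol/h
Reaction term: ξ·ΔH°_rxn = 916.48 × -50.2 = -46007 kJ/h
Sensible, feed 136→25 °C: -29126 kJ/h
Outlet flows (mol/h): A 363.52, B 1833
Sensible, products 25→55.5 °C: 6873.9 kJ/h
Q = ΔH = -68260 kJ/h = -18.961 kW
Heat removed = 1137.7 kJ/min

Q_out = 1140 kJ/min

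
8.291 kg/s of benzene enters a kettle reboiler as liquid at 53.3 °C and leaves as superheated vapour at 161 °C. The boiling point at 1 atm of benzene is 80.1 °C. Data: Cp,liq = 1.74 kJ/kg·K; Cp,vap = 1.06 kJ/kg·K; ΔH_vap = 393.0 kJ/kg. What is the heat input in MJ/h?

Q = 15700 MJ/h

liquid 53.3→80.1 °C: 46.632 kJ/kg
vaporisation at 80.1 °C: 393 kJ/kg
vapour 80.1→161 °C: 85.754 kJ/kg
Δh = 46.632 + 393 + 85.754 = 525.39 kJ/kg
Q = ṁ·Δh = 8.291 kg/s × 525.39 kJ/kg = 4356 kJ/s
|Q| = 4356 kW = 15682 MJ/h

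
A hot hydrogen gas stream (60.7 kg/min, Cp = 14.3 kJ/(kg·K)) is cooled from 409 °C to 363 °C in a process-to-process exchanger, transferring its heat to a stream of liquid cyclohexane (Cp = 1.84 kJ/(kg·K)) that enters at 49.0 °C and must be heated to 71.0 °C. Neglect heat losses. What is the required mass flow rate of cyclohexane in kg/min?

ṁ_c = 986 kg/min

Heat released by hot stream: Q = 60.7 × 14.3 × (409 − 363) = 39928 kJ/min
Energy balance on cold side (adiabatic exchanger): Q = ṁ_c·Cp_c·(T_c,out − T_c,in)
ṁ_c = 39928 / [1.84 × (71.0 − 49.0)] = 986.38 kg/min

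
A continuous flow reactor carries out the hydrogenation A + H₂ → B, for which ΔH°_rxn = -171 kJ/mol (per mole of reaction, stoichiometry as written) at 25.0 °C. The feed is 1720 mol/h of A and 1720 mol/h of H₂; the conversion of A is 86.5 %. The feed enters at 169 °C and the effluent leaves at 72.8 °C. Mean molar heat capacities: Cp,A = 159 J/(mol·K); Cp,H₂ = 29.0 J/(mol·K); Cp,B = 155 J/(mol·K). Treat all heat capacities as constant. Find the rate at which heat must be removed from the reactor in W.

Extent of reaction ξ = 0.865 × 1720 = 1487.8 mol/h
Reaction term: ξ·ΔH°_rxn = 1487.8 × -171 = -254410 kJ/h
Sensible, feed 169→25 °C: -46564 kJ/h
Outlet flows (mol/h): A 232.2, H₂ 232.2, B 1487.8
Sensible, products 25→72.8 °C: 13110 kJ/h
Q = ΔH = -287870 kJ/h = -79.963 kW
Heat removed = 79963 W

Q_out = 80000 W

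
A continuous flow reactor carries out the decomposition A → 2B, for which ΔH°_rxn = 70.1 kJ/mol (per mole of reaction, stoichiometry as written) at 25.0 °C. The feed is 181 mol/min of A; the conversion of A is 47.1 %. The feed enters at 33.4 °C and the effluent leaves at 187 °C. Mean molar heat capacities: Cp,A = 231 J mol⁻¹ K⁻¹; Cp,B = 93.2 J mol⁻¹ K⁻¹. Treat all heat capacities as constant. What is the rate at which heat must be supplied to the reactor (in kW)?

Q_in = 196 kW

Extent of reaction ξ = 0.471 × 181 = 85.251 mol/min
Reaction term: ξ·ΔH°_rxn = 85.251 × 70.1 = 5976.1 kJ/min
Sensible, feed 33.4→25 °C: -351.21 kJ/min
Outlet flows (mol/min): A 95.749, B 170.5
Sensible, products 25→187 °C: 6157.4 kJ/min
Q = ΔH = 11782 kJ/min = 196.37 kW
Heat supplied = 196.37 kW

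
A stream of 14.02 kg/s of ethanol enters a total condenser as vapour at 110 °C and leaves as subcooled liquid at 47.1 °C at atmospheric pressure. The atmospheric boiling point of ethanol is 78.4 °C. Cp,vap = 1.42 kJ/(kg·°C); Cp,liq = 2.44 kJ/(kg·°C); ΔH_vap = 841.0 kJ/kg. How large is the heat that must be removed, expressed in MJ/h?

Q_c = 48600 MJ/h

vapour 110→78.4 °C: -44.872 kJ/kg
condensation at 78.4 °C: -841 kJ/kg
liquid 78.4→47.1 °C: -76.372 kJ/kg
Δh = -44.872 + -841 + -76.372 = -962.24 kJ/kg
Q = ṁ·Δh = 14.02 kg/s × -962.24 kJ/kg = -13491 kJ/s
|Q| = 13491 kW = 48566 MJ/h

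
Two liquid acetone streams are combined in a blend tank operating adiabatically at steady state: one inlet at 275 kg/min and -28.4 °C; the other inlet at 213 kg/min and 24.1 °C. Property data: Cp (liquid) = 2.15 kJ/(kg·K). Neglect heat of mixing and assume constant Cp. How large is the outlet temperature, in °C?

T_out = -5.49 °C

No heat crosses the boundary, so H_out = H_in.
Σ ṁᵢCp,ᵢTᵢ = 275×2.15×-28.4 + 213×2.15×24.1 = -5754.9
Σ ṁᵢCp,ᵢ = 275×2.15 + 213×2.15 = 1049.2
T_out = -5754.9 / 1049.2 = -5.485 °C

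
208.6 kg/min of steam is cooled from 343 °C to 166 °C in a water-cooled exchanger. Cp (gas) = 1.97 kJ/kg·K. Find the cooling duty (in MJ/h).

Q = ṁ·Cp·ΔT = 208.6 × 1.97 × (166 − 343) = -72737 kJ/min
Converting: 72737 / 60 s = 1212.3 kW
Cooling duty = 4364.2 MJ/h

Q_c = 4360 MJ/h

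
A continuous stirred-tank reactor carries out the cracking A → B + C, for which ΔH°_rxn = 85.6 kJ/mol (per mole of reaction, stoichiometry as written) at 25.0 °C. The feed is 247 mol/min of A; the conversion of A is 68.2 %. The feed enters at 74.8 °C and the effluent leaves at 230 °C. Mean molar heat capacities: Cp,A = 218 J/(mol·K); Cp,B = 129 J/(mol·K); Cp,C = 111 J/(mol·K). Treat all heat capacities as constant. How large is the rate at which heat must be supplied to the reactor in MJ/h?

Extent of reaction ξ = 0.682 × 247 = 168.45 mol/min
Reaction term: ξ·ΔH°_rxn = 168.45 × 85.6 = 14420 kJ/min
Sensible, feed 74.8→25 °C: -2681.5 kJ/min
Outlet flows (mol/min): A 78.546, B 168.45, C 168.45
Sensible, products 25→230 °C: 11798 kJ/min
Q = ΔH = 23536 kJ/min = 392.27 kW
Heat supplied = 1412.2 MJ/h

Q_in = 1410 MJ/h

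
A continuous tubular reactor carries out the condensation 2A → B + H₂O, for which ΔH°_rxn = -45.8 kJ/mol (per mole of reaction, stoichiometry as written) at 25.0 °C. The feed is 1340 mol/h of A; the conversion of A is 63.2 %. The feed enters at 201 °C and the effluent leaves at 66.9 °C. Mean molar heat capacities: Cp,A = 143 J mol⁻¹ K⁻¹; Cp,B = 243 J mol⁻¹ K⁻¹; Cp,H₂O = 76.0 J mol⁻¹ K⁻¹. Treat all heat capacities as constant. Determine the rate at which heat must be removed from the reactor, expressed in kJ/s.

Q_out = 12.4 kJ/s

Extent of reaction ξ = 0.632 × 1340 / 2 = 423.44 mol/h
Reaction term: ξ·ΔH°_rxn = 423.44 × -45.8 = -19394 kJ/h
Sensible, feed 201→25 °C: -33725 kJ/h
Outlet flows (mol/h): A 493.12, B 423.44, H₂O 423.44
Sensible, products 25→66.9 °C: 8614.4 kJ/h
Q = ΔH = -44504 kJ/h = -12.362 kW
Heat removed = 12.362 kJ/s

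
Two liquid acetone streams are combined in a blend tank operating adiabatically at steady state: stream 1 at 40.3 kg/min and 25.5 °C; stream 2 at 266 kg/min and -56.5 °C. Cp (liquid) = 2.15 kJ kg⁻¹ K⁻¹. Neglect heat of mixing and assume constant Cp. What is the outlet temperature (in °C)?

Energy balance with Q = 0: Σ ṁᵢCp,ᵢ(T_out − Tᵢ) = 0
T_out = Σ ṁᵢCp,ᵢTᵢ / Σ ṁᵢCp,ᵢ
      = -30103 / 658.54 = -45.711 °C

T_out = -45.7 °C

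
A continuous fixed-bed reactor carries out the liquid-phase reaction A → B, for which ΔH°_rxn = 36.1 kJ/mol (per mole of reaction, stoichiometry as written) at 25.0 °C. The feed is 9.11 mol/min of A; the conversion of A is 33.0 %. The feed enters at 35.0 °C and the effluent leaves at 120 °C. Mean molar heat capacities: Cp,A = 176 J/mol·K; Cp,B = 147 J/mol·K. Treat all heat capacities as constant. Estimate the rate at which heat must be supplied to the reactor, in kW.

Q_in = 3.94 kW

Extent of reaction ξ = 0.330 × 9.11 = 3.0063 mol/min
Reaction term: ξ·ΔH°_rxn = 3.0063 × 36.1 = 108.53 kJ/min
Sensible, feed 35.0→25 °C: -16.034 kJ/min
Outlet flows (mol/min): A 6.1037, B 3.0063
Sensible, products 25→120 °C: 144.04 kJ/min
Q = ΔH = 236.53 kJ/min = 3.9422 kW
Heat supplied = 3.9422 kW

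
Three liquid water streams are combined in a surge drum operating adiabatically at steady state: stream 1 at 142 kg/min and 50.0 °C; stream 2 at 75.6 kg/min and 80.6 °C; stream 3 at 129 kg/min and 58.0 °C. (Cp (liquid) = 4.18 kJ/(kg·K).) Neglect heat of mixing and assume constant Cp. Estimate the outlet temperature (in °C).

Energy balance with Q = 0: Σ ṁᵢCp,ᵢ(T_out − Tᵢ) = 0
Σ ṁᵢCp,ᵢTᵢ = 142×4.18×50.0 + 75.6×4.18×80.6 + 129×4.18×58.0 = 86423
Σ ṁᵢCp,ᵢ = 142×4.18 + 75.6×4.18 + 129×4.18 = 1448.8
T_out = 86423 / 1448.8 = 59.652 °C

T_out = 59.7 °C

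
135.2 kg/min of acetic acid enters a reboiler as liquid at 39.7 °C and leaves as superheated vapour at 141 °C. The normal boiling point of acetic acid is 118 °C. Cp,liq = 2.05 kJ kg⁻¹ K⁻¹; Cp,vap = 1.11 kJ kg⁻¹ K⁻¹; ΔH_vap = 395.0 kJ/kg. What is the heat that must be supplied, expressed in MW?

liquid 39.7→118 °C: 160.51 kJ/kg
vaporisation at 118 °C: 395 kJ/kg
vapour 118→141 °C: 25.53 kJ/kg
Δh = 160.51 + 395 + 25.53 = 581.04 kJ/kg
Q = ṁ·Δh = 135.2 kg/min × 581.04 kJ/kg = 78557 kJ/min
|Q| = 1309.3 kW = 1.3093 MW

Q = 1.31 MW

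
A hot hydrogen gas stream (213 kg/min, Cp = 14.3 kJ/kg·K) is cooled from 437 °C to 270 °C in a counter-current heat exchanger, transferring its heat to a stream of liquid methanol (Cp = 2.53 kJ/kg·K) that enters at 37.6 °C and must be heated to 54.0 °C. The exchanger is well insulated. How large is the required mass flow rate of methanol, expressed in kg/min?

ṁ_c = 12300 kg/min

Heat released by hot stream: Q = 213 × 14.3 × (437 − 270) = 508670 kJ/min
Energy balance on cold side (adiabatic exchanger): Q = ṁ_c·Cp_c·(T_c,out − T_c,in)
ṁ_c = 508670 / [2.53 × (54.0 − 37.6)] = 12259 kg/min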